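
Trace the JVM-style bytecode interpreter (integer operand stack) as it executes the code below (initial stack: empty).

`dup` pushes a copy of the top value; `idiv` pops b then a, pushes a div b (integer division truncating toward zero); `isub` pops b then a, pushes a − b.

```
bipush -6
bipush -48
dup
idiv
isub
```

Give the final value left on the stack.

bipush -6   [-6]
bipush -48  [-6, -48]
dup         [-6, -48, -48]
idiv        [-6, 1]
isub        [-7]

-7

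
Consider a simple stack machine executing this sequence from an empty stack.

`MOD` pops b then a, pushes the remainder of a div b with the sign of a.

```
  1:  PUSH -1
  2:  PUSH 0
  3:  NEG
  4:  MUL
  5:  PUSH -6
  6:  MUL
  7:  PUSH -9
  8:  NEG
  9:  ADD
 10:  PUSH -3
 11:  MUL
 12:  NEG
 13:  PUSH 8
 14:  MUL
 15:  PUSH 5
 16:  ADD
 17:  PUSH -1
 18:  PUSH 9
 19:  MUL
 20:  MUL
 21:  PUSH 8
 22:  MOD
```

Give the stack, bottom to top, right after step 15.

PUSH -1  [-1]
PUSH 0   [-1, 0]
NEG      [-1, 0]
MUL      [0]
PUSH -6  [0, -6]
MUL      [0]
PUSH -9  [0, -9]
NEG      [0, 9]
ADD      [9]
PUSH -3  [9, -3]
MUL      [-27]
NEG      [27]
PUSH 8   [27, 8]
MUL      [216]
PUSH 5   [216, 5]

[216, 5]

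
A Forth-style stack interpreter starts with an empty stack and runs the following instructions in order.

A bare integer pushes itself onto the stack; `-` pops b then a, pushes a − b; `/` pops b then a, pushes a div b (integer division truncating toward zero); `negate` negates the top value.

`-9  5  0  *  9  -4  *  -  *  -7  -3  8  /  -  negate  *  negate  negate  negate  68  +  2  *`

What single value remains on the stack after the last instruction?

-9     -> -9
5      -> -9 5
0      -> -9 5 0
*      -> -9 0
9      -> -9 0 9
-4     -> -9 0 9 -4
*      -> -9 0 -36
-      -> -9 36
*      -> -324
-7     -> -324 -7
-3     -> -324 -7 -3
8      -> -324 -7 -3 8
/      -> -324 -7 0
-      -> -324 -7
negate -> -324 7
*      -> -2268
negate -> 2268
negate -> -2268
negate -> 2268
68     -> 2268 68
+      -> 2336
2      -> 2336 2
*      -> 4672

4672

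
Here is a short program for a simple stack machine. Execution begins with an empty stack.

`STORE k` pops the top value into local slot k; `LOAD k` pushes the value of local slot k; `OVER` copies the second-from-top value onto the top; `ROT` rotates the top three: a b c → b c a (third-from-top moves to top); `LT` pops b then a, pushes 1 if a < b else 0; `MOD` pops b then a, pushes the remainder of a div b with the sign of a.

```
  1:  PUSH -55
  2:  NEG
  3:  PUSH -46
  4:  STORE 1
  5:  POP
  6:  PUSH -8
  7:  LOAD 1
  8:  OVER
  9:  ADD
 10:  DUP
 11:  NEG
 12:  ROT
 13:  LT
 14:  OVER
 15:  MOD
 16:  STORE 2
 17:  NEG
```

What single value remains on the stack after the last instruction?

54

PUSH -55 → -55
NEG      → 55
PUSH -46 → 55 -46
STORE 1  → 55
POP      → (empty)
PUSH -8  → -8
LOAD 1   → -8 -46
OVER     → -8 -46 -8
ADD      → -8 -54
DUP      → -8 -54 -54
NEG      → -8 -54 54
ROT      → -54 54 -8
LT       → -54 0
OVER     → -54 0 -54
MOD      → -54 0
STORE 2  → -54
NEG      → 54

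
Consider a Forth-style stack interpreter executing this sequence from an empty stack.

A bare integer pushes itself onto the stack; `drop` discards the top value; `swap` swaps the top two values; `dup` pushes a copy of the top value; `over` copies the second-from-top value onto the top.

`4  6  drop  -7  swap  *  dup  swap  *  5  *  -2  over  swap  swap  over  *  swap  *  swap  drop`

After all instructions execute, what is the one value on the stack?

15680

4    -> [4]
6    -> [4, 6]
drop -> [4]
-7   -> [4, -7]
swap -> [-7, 4]
*    -> [-28]
dup  -> [-28, -28]
swap -> [-28, -28]
*    -> [784]
5    -> [784, 5]
*    -> [3920]
-2   -> [3920, -2]
over -> [3920, -2, 3920]
swap -> [3920, 3920, -2]
swap -> [3920, -2, 3920]
over -> [3920, -2, 3920, -2]
*    -> [3920, -2, -7840]
swap -> [3920, -7840, -2]
*    -> [3920, 15680]
swap -> [15680, 3920]
drop -> [15680]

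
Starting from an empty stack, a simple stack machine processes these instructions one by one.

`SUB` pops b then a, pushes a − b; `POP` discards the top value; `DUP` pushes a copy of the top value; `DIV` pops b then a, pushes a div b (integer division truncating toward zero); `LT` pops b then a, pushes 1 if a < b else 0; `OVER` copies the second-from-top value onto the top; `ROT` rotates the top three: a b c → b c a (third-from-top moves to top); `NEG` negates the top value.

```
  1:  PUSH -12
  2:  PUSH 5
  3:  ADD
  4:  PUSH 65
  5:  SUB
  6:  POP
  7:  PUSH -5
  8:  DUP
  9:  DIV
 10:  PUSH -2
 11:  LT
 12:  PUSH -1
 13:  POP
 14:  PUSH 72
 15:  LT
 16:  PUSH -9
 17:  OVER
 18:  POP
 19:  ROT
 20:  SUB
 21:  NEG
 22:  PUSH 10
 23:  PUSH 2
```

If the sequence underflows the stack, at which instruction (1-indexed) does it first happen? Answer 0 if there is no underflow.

PUSH -12  -12
PUSH 5    -12 5
ADD       -7
PUSH 65   -7 65
SUB       -72
POP       (empty)
PUSH -5   -5
DUP       -5 -5
DIV       1
PUSH -2   1 -2
LT        0
PUSH -1   0 -1
POP       0
PUSH 72   0 72
LT        1
PUSH -9   1 -9
OVER      1 -9 1
POP       1 -9
ROT  — needs 3 operands, stack has 2 → underflow

19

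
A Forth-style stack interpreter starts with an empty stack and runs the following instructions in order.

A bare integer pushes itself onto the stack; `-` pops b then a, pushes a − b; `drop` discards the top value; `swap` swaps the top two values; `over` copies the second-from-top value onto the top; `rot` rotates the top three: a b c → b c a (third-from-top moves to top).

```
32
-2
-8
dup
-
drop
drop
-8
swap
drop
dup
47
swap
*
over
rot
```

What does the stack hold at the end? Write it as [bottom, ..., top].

[-376, -8, -8]

32   → [32]
-2   → [32, -2]
-8   → [32, -2, -8]
dup  → [32, -2, -8, -8]
-    → [32, -2, 0]
drop → [32, -2]
drop → [32]
-8   → [32, -8]
swap → [-8, 32]
drop → [-8]
dup  → [-8, -8]
47   → [-8, -8, 47]
swap → [-8, 47, -8]
*    → [-8, -376]
over → [-8, -376, -8]
rot  → [-376, -8, -8]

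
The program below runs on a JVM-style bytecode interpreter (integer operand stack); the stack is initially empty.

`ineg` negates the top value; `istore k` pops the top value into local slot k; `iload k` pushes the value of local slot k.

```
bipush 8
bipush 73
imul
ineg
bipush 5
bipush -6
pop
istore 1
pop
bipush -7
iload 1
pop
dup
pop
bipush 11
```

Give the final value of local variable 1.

5

bipush 8   [8]
bipush 73  [8, 73]
imul       [584]
ineg       [-584]
bipush 5   [-584, 5]
bipush -6  [-584, 5, -6]
pop        [-584, 5]
istore 1   [-584]
pop        []
bipush -7  [-7]
iload 1    [-7, 5]
pop        [-7]
dup        [-7, -7]
pop        [-7]
bipush 11  [-7, 11]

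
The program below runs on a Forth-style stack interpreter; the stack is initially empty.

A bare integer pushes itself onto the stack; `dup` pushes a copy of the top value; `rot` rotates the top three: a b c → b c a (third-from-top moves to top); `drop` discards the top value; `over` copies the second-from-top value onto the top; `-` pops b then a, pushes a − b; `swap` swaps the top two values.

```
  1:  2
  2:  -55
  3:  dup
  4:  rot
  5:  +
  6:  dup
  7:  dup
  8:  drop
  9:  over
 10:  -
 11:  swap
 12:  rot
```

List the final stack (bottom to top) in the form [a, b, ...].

2     [2]
-55   [2, -55]
dup   [2, -55, -55]
rot   [-55, -55, 2]
+     [-55, -53]
dup   [-55, -53, -53]
dup   [-55, -53, -53, -53]
drop  [-55, -53, -53]
over  [-55, -53, -53, -53]
-     [-55, -53, 0]
swap  [-55, 0, -53]
rot   [0, -53, -55]

[0, -53, -55]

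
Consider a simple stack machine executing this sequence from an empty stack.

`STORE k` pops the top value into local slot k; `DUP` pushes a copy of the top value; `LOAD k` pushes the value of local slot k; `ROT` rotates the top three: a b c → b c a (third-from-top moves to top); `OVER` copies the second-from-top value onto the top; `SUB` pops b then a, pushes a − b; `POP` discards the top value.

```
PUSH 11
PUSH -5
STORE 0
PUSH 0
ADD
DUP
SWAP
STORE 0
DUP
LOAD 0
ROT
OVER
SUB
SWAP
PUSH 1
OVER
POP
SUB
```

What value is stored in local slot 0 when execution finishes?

PUSH 11 → [11]
PUSH -5 → [11, -5]
STORE 0 → [11]
PUSH 0  → [11, 0]
ADD     → [11]
DUP     → [11, 11]
SWAP    → [11, 11]
STORE 0 → [11]
DUP     → [11, 11]
LOAD 0  → [11, 11, 11]
ROT     → [11, 11, 11]
OVER    → [11, 11, 11, 11]
SUB     → [11, 11, 0]
SWAP    → [11, 0, 11]
PUSH 1  → [11, 0, 11, 1]
OVER    → [11, 0, 11, 1, 11]
POP     → [11, 0, 11, 1]
SUB     → [11, 0, 10]

11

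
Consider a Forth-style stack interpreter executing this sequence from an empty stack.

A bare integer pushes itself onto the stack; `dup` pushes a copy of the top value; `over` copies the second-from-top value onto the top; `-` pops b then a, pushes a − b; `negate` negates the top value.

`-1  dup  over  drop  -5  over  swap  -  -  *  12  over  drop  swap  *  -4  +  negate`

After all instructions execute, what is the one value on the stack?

-1      -1
dup     -1 -1
over    -1 -1 -1
drop    -1 -1
-5      -1 -1 -5
over    -1 -1 -5 -1
swap    -1 -1 -1 -5
-       -1 -1 4
-       -1 -5
*       5
12      5 12
over    5 12 5
drop    5 12
swap    12 5
*       60
-4      60 -4
+       56
negate  -56

-56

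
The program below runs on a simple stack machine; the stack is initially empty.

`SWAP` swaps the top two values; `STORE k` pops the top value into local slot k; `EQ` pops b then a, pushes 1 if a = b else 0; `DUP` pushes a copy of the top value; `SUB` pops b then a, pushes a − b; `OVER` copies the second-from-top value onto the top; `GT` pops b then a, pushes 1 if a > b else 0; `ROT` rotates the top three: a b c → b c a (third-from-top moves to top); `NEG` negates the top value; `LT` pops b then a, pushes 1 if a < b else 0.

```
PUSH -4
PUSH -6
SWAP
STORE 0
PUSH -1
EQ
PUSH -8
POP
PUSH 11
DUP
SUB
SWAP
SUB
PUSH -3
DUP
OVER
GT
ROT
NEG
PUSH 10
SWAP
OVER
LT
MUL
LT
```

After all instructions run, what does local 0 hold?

PUSH -4 → [-4]
PUSH -6 → [-4, -6]
SWAP    → [-6, -4]
STORE 0 → [-6]
PUSH -1 → [-6, -1]
EQ      → [0]
PUSH -8 → [0, -8]
POP     → [0]
PUSH 11 → [0, 11]
DUP     → [0, 11, 11]
SUB     → [0, 0]
SWAP    → [0, 0]
SUB     → [0]
PUSH -3 → [0, -3]
DUP     → [0, -3, -3]
OVER    → [0, -3, -3, -3]
GT      → [0, -3, 0]
ROT     → [-3, 0, 0]
NEG     → [-3, 0, 0]
PUSH 10 → [-3, 0, 0, 10]
SWAP    → [-3, 0, 10, 0]
OVER    → [-3, 0, 10, 0, 10]
LT      → [-3, 0, 10, 1]
MUL     → [-3, 0, 10]
LT      → [-3, 1]

-4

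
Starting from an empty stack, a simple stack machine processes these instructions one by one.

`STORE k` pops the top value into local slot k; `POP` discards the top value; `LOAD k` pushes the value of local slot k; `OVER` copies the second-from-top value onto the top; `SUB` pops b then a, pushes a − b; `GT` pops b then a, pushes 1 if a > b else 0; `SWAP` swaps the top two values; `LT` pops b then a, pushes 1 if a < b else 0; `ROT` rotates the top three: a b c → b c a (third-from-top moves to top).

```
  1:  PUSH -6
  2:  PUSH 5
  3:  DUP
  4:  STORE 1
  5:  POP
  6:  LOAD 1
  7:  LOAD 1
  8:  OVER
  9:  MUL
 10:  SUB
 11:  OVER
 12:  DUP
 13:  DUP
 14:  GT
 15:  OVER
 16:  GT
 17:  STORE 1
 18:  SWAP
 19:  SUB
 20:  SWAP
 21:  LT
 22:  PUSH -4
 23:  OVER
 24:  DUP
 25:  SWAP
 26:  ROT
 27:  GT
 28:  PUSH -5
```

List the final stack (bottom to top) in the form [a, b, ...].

[0, 0, 1, -5]

PUSH -6  -6
PUSH 5   -6 5
DUP      -6 5 5
STORE 1  -6 5
POP      -6
LOAD 1   -6 5
LOAD 1   -6 5 5
OVER     -6 5 5 5
MUL      -6 5 25
SUB      -6 -20
OVER     -6 -20 -6
DUP      -6 -20 -6 -6
DUP      -6 -20 -6 -6 -6
GT       -6 -20 -6 0
OVER     -6 -20 -6 0 -6
GT       -6 -20 -6 1
STORE 1  -6 -20 -6
SWAP     -6 -6 -20
SUB      -6 14
SWAP     14 -6
LT       0
PUSH -4  0 -4
OVER     0 -4 0
DUP      0 -4 0 0
SWAP     0 -4 0 0
ROT      0 0 0 -4
GT       0 0 1
PUSH -5  0 0 1 -5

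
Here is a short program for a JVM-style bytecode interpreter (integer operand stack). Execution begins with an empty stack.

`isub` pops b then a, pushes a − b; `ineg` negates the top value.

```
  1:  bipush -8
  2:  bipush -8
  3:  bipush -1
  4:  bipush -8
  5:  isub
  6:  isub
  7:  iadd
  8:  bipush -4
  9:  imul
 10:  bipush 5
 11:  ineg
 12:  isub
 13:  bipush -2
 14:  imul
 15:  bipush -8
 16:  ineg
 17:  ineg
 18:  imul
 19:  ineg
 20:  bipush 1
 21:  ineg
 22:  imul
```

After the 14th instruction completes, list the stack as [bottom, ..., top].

bipush -8 -> [-8]
bipush -8 -> [-8, -8]
bipush -1 -> [-8, -8, -1]
bipush -8 -> [-8, -8, -1, -8]
isub      -> [-8, -8, 7]
isub      -> [-8, -15]
iadd      -> [-23]
bipush -4 -> [-23, -4]
imul      -> [92]
bipush 5  -> [92, 5]
ineg      -> [92, -5]
isub      -> [97]
bipush -2 -> [97, -2]
imul      -> [-194]

[-194]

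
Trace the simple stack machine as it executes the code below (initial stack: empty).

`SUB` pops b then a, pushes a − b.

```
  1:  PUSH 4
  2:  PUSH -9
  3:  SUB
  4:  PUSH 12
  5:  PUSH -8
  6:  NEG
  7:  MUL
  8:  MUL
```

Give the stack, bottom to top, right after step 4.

[13, 12]

PUSH 4  -> [4]
PUSH -9 -> [4, -9]
SUB     -> [13]
PUSH 12 -> [13, 12]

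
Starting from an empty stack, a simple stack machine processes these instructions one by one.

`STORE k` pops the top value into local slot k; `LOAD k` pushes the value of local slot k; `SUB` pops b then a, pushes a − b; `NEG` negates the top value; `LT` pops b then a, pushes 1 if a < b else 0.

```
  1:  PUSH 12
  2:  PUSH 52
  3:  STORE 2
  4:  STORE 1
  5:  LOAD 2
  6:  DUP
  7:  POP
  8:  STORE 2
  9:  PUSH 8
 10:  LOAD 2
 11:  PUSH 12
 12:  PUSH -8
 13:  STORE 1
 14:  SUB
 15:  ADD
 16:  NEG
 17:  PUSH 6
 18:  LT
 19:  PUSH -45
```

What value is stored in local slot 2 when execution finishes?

52

PUSH 12  : 12
PUSH 52  : 12 52
STORE 2  : 12
STORE 1  : (empty)
LOAD 2   : 52
DUP      : 52 52
POP      : 52
STORE 2  : (empty)
PUSH 8   : 8
LOAD 2   : 8 52
PUSH 12  : 8 52 12
PUSH -8  : 8 52 12 -8
STORE 1  : 8 52 12
SUB      : 8 40
ADD      : 48
NEG      : -48
PUSH 6   : -48 6
LT       : 1
PUSH -45 : 1 -45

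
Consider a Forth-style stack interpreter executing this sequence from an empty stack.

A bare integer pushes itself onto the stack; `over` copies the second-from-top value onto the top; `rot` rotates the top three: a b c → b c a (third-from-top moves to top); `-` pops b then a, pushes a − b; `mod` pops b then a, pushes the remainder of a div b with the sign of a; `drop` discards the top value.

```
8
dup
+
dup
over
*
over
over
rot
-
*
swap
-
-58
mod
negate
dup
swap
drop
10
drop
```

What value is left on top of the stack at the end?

16

8      → 8
dup    → 8 8
+      → 16
dup    → 16 16
over   → 16 16 16
*      → 16 256
over   → 16 256 16
over   → 16 256 16 256
rot    → 16 16 256 256
-      → 16 16 0
*      → 16 0
swap   → 0 16
-      → -16
-58    → -16 -58
mod    → -16
negate → 16
dup    → 16 16
swap   → 16 16
drop   → 16
10     → 16 10
drop   → 16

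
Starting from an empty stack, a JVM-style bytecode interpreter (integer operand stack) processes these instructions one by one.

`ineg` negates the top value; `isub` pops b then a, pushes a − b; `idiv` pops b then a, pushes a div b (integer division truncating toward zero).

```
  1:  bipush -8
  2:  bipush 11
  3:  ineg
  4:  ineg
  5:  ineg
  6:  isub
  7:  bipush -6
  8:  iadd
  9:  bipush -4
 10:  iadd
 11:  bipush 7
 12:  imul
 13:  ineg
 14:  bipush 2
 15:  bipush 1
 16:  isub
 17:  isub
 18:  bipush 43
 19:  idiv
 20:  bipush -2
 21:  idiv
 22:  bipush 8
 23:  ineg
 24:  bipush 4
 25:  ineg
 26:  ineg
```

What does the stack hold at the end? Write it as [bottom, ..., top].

bipush -8 → -8
bipush 11 → -8 11
ineg      → -8 -11
ineg      → -8 11
ineg      → -8 -11
isub      → 3
bipush -6 → 3 -6
iadd      → -3
bipush -4 → -3 -4
iadd      → -7
bipush 7  → -7 7
imul      → -49
ineg      → 49
bipush 2  → 49 2
bipush 1  → 49 2 1
isub      → 49 1
isub      → 48
bipush 43 → 48 43
idiv      → 1
bipush -2 → 1 -2
idiv      → 0
bipush 8  → 0 8
ineg      → 0 -8
bipush 4  → 0 -8 4
ineg      → 0 -8 -4
ineg      → 0 -8 4

[0, -8, 4]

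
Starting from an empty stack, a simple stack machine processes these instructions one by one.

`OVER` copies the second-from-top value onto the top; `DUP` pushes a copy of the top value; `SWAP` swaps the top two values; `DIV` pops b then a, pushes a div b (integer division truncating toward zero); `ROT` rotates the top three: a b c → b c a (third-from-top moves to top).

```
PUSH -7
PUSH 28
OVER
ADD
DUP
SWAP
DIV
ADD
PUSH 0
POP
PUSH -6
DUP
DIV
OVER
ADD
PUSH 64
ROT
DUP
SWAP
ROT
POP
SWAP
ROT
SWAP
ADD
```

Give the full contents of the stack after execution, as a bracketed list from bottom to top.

[-6, -11]

PUSH -7 -> -7
PUSH 28 -> -7 28
OVER    -> -7 28 -7
ADD     -> -7 21
DUP     -> -7 21 21
SWAP    -> -7 21 21
DIV     -> -7 1
ADD     -> -6
PUSH 0  -> -6 0
POP     -> -6
PUSH -6 -> -6 -6
DUP     -> -6 -6 -6
DIV     -> -6 1
OVER    -> -6 1 -6
ADD     -> -6 -5
PUSH 64 -> -6 -5 64
ROT     -> -5 64 -6
DUP     -> -5 64 -6 -6
SWAP    -> -5 64 -6 -6
ROT     -> -5 -6 -6 64
POP     -> -5 -6 -6
SWAP    -> -5 -6 -6
ROT     -> -6 -6 -5
SWAP    -> -6 -5 -6
ADD     -> -6 -11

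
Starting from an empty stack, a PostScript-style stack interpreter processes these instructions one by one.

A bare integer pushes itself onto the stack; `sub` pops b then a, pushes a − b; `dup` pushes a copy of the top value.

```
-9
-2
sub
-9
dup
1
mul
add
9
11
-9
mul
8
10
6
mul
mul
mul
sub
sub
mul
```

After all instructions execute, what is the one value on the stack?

332829

-9   [-9]
-2   [-9, -2]
sub  [-7]
-9   [-7, -9]
dup  [-7, -9, -9]
1    [-7, -9, -9, 1]
mul  [-7, -9, -9]
add  [-7, -18]
9    [-7, -18, 9]
11   [-7, -18, 9, 11]
-9   [-7, -18, 9, 11, -9]
mul  [-7, -18, 9, -99]
8    [-7, -18, 9, -99, 8]
10   [-7, -18, 9, -99, 8, 10]
6    [-7, -18, 9, -99, 8, 10, 6]
mul  [-7, -18, 9, -99, 8, 60]
mul  [-7, -18, 9, -99, 480]
mul  [-7, -18, 9, -47520]
sub  [-7, -18, 47529]
sub  [-7, -47547]
mul  [332829]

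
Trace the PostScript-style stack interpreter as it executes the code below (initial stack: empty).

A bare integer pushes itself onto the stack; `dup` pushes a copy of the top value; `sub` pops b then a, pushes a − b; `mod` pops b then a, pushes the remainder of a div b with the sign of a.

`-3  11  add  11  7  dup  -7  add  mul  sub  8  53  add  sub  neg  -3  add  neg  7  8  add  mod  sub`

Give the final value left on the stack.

10

-3  → -3
11  → -3 11
add → 8
11  → 8 11
7   → 8 11 7
dup → 8 11 7 7
-7  → 8 11 7 7 -7
add → 8 11 7 0
mul → 8 11 0
sub → 8 11
8   → 8 11 8
53  → 8 11 8 53
add → 8 11 61
sub → 8 -50
neg → 8 50
-3  → 8 50 -3
add → 8 47
neg → 8 -47
7   → 8 -47 7
8   → 8 -47 7 8
add → 8 -47 15
mod → 8 -2
sub → 10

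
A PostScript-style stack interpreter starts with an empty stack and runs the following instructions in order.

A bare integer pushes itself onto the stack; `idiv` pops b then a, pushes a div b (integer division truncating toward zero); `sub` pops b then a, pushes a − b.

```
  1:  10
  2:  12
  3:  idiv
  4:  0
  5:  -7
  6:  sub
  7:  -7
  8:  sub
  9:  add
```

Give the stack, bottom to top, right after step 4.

10   -> 10
12   -> 10 12
idiv -> 0
0    -> 0 0

[0, 0]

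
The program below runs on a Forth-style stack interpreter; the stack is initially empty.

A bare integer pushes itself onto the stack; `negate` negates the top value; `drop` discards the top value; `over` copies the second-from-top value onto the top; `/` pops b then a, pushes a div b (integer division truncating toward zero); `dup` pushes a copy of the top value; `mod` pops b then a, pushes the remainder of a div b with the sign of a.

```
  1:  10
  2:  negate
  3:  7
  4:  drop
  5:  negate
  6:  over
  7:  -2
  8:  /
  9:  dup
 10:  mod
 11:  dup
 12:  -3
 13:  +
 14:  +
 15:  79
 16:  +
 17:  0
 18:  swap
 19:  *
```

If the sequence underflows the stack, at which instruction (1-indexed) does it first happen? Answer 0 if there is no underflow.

6

10     : 10
negate : -10
7      : -10 7
drop   : -10
negate : 10
over  — needs 2 operands, stack has 1 → underflow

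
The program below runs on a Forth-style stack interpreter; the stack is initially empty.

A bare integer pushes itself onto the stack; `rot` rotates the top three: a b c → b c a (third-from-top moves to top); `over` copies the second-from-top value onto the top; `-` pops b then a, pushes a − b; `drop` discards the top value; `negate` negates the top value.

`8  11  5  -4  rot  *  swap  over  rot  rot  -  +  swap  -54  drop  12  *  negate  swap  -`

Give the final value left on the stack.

8      -> 8
11     -> 8 11
5      -> 8 11 5
-4     -> 8 11 5 -4
rot    -> 8 5 -4 11
*      -> 8 5 -44
swap   -> 8 -44 5
over   -> 8 -44 5 -44
rot    -> 8 5 -44 -44
rot    -> 8 -44 -44 5
-      -> 8 -44 -49
+      -> 8 -93
swap   -> -93 8
-54    -> -93 8 -54
drop   -> -93 8
12     -> -93 8 12
*      -> -93 96
negate -> -93 -96
swap   -> -96 -93
-      -> -3

-3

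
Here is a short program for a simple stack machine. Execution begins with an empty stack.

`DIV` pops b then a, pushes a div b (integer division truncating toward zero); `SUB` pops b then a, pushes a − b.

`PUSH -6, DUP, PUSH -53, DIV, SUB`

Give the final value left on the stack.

-6

PUSH -6   -6
DUP       -6 -6
PUSH -53  -6 -6 -53
DIV       -6 0
SUB       -6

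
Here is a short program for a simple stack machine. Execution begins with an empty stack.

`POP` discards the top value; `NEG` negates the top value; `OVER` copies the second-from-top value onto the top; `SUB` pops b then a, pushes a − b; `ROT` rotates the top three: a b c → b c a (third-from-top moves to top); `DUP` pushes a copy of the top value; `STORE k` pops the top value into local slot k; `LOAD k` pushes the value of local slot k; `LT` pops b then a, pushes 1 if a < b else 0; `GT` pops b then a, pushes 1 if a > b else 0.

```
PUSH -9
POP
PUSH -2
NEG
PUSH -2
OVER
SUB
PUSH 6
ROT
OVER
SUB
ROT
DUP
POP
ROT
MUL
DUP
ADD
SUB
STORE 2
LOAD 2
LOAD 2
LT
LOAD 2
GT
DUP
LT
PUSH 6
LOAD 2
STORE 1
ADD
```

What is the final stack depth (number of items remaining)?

PUSH -9  -9
POP      (empty)
PUSH -2  -2
NEG      2
PUSH -2  2 -2
OVER     2 -2 2
SUB      2 -4
PUSH 6   2 -4 6
ROT      -4 6 2
OVER     -4 6 2 6
SUB      -4 6 -4
ROT      6 -4 -4
DUP      6 -4 -4 -4
POP      6 -4 -4
ROT      -4 -4 6
MUL      -4 -24
DUP      -4 -24 -24
ADD      -4 -48
SUB      44
STORE 2  (empty)
LOAD 2   44
LOAD 2   44 44
LT       0
LOAD 2   0 44
GT       0
DUP      0 0
LT       0
PUSH 6   0 6
LOAD 2   0 6 44
STORE 1  0 6
ADD      6

1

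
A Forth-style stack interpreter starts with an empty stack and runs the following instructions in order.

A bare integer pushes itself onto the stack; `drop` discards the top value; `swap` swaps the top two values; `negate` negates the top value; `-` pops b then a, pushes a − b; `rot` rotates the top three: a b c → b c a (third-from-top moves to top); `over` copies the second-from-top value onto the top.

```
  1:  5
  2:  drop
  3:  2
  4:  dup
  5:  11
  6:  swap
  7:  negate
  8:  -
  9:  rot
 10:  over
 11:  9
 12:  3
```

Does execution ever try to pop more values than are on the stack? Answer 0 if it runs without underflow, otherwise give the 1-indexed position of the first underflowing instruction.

5      -> 5
drop   -> (empty)
2      -> 2
dup    -> 2 2
11     -> 2 2 11
swap   -> 2 11 2
negate -> 2 11 -2
-      -> 2 13
rot  — needs 3 operands, stack has 2 → underflow

9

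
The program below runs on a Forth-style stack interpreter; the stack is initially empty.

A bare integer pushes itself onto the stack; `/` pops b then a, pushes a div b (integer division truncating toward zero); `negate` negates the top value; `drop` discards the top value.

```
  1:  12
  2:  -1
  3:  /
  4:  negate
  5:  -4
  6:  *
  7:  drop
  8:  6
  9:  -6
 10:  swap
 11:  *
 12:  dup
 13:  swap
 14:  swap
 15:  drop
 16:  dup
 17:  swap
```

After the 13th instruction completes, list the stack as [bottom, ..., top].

[-36, -36]

12     -> [12]
-1     -> [12, -1]
/      -> [-12]
negate -> [12]
-4     -> [12, -4]
*      -> [-48]
drop   -> []
6      -> [6]
-6     -> [6, -6]
swap   -> [-6, 6]
*      -> [-36]
dup    -> [-36, -36]
swap   -> [-36, -36]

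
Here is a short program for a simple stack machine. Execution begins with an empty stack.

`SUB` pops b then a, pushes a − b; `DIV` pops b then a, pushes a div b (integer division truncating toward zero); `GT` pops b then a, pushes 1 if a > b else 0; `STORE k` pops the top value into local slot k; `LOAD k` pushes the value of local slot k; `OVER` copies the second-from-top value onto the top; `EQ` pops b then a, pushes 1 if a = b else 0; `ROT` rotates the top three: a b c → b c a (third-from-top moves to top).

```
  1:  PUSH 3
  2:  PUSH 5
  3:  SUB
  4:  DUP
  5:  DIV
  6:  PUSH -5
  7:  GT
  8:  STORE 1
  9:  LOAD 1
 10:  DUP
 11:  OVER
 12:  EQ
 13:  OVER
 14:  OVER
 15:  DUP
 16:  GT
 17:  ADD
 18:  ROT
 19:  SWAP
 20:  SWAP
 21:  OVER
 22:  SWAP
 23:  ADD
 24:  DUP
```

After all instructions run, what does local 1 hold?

1

PUSH 3  : 3
PUSH 5  : 3 5
SUB     : -2
DUP     : -2 -2
DIV     : 1
PUSH -5 : 1 -5
GT      : 1
STORE 1 : (empty)
LOAD 1  : 1
DUP     : 1 1
OVER    : 1 1 1
EQ      : 1 1
OVER    : 1 1 1
OVER    : 1 1 1 1
DUP     : 1 1 1 1 1
GT      : 1 1 1 0
ADD     : 1 1 1
ROT     : 1 1 1
SWAP    : 1 1 1
SWAP    : 1 1 1
OVER    : 1 1 1 1
SWAP    : 1 1 1 1
ADD     : 1 1 2
DUP     : 1 1 2 2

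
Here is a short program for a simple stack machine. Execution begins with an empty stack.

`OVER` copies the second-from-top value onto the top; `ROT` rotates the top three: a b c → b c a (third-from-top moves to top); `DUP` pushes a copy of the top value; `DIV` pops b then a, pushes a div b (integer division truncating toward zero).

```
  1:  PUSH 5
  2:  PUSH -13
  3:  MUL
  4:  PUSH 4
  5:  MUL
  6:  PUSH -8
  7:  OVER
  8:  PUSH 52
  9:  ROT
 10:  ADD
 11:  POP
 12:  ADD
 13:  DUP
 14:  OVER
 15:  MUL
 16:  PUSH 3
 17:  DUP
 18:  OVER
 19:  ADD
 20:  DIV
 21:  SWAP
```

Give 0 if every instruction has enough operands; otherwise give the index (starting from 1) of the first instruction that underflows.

0

PUSH 5   -> 5
PUSH -13 -> 5 -13
MUL      -> -65
PUSH 4   -> -65 4
MUL      -> -260
PUSH -8  -> -260 -8
OVER     -> -260 -8 -260
PUSH 52  -> -260 -8 -260 52
ROT      -> -260 -260 52 -8
ADD      -> -260 -260 44
POP      -> -260 -260
ADD      -> -520
DUP      -> -520 -520
OVER     -> -520 -520 -520
MUL      -> -520 270400
PUSH 3   -> -520 270400 3
DUP      -> -520 270400 3 3
OVER     -> -520 270400 3 3 3
ADD      -> -520 270400 3 6
DIV      -> -520 270400 0
SWAP     -> -520 0 270400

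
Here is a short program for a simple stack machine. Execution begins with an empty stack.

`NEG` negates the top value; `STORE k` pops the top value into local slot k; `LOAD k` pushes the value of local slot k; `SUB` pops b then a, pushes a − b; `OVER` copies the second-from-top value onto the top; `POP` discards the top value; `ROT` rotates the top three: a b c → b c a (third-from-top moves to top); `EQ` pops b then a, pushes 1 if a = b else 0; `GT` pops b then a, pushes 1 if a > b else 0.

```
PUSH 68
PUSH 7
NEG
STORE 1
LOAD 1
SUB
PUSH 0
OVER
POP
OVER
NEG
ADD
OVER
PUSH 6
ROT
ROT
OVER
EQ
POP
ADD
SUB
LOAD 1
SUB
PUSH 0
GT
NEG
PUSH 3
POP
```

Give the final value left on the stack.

-1

PUSH 68 : [68]
PUSH 7  : [68, 7]
NEG     : [68, -7]
STORE 1 : [68]
LOAD 1  : [68, -7]
SUB     : [75]
PUSH 0  : [75, 0]
OVER    : [75, 0, 75]
POP     : [75, 0]
OVER    : [75, 0, 75]
NEG     : [75, 0, -75]
ADD     : [75, -75]
OVER    : [75, -75, 75]
PUSH 6  : [75, -75, 75, 6]
ROT     : [75, 75, 6, -75]
ROT     : [75, 6, -75, 75]
OVER    : [75, 6, -75, 75, -75]
EQ      : [75, 6, -75, 0]
POP     : [75, 6, -75]
ADD     : [75, -69]
SUB     : [144]
LOAD 1  : [144, -7]
SUB     : [151]
PUSH 0  : [151, 0]
GT      : [1]
NEG     : [-1]
PUSH 3  : [-1, 3]
POP     : [-1]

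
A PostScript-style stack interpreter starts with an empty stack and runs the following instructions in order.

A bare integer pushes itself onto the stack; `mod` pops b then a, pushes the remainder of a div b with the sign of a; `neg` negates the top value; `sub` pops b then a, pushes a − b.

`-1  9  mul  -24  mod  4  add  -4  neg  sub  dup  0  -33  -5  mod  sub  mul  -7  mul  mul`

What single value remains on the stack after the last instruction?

-1  -> [-1]
9   -> [-1, 9]
mul -> [-9]
-24 -> [-9, -24]
mod -> [-9]
4   -> [-9, 4]
add -> [-5]
-4  -> [-5, -4]
neg -> [-5, 4]
sub -> [-9]
dup -> [-9, -9]
0   -> [-9, -9, 0]
-33 -> [-9, -9, 0, -33]
-5  -> [-9, -9, 0, -33, -5]
mod -> [-9, -9, 0, -3]
sub -> [-9, -9, 3]
mul -> [-9, -27]
-7  -> [-9, -27, -7]
mul -> [-9, 189]
mul -> [-1701]

-1701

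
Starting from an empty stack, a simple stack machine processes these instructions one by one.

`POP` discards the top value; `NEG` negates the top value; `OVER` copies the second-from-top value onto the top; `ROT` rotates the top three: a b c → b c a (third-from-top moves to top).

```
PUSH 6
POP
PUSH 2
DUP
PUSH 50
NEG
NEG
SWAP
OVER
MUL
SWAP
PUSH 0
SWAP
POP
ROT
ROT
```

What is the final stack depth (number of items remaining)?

3

PUSH 6  → 6
POP     → (empty)
PUSH 2  → 2
DUP     → 2 2
PUSH 50 → 2 2 50
NEG     → 2 2 -50
NEG     → 2 2 50
SWAP    → 2 50 2
OVER    → 2 50 2 50
MUL     → 2 50 100
SWAP    → 2 100 50
PUSH 0  → 2 100 50 0
SWAP    → 2 100 0 50
POP     → 2 100 0
ROT     → 100 0 2
ROT     → 0 2 100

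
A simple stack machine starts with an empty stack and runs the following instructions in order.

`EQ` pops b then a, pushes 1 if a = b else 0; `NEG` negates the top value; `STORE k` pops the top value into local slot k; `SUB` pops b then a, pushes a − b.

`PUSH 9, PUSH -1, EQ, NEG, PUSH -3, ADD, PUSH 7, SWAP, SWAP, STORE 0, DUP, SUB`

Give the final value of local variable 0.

7

PUSH 9  -> [9]
PUSH -1 -> [9, -1]
EQ      -> [0]
NEG     -> [0]
PUSH -3 -> [0, -3]
ADD     -> [-3]
PUSH 7  -> [-3, 7]
SWAP    -> [7, -3]
SWAP    -> [-3, 7]
STORE 0 -> [-3]
DUP     -> [-3, -3]
SUB     -> [0]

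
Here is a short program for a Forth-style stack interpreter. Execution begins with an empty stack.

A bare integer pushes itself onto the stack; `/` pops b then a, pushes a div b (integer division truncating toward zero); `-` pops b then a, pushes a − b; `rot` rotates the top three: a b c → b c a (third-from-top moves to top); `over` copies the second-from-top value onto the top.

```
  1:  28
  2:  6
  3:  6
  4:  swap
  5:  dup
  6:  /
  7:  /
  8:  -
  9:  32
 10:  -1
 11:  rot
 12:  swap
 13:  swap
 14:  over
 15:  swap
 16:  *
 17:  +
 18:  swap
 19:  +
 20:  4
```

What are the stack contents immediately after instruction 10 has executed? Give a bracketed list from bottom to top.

28   → 28
6    → 28 6
6    → 28 6 6
swap → 28 6 6
dup  → 28 6 6 6
/    → 28 6 1
/    → 28 6
-    → 22
32   → 22 32
-1   → 22 32 -1

[22, 32, -1]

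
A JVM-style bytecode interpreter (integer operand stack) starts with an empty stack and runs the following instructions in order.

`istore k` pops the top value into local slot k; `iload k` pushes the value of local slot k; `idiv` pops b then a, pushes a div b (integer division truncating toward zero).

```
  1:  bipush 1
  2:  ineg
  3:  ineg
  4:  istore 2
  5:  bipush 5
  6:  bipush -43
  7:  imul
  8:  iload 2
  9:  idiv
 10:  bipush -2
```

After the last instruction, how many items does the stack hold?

bipush 1   : 1
ineg       : -1
ineg       : 1
istore 2   : (empty)
bipush 5   : 5
bipush -43 : 5 -43
imul       : -215
iload 2    : -215 1
idiv       : -215
bipush -2  : -215 -2

2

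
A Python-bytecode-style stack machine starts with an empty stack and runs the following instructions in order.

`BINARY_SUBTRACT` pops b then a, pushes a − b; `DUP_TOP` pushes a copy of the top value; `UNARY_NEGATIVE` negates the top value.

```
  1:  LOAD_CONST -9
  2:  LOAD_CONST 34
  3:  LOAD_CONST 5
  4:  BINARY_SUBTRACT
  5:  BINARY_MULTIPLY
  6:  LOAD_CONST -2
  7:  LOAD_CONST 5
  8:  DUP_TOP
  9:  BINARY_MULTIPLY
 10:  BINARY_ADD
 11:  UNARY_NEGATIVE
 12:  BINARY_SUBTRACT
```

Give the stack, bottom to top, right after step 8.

[-261, -2, 5, 5]

LOAD_CONST -9   → -9
LOAD_CONST 34   → -9 34
LOAD_CONST 5    → -9 34 5
BINARY_SUBTRACT → -9 29
BINARY_MULTIPLY → -261
LOAD_CONST -2   → -261 -2
LOAD_CONST 5    → -261 -2 5
DUP_TOP         → -261 -2 5 5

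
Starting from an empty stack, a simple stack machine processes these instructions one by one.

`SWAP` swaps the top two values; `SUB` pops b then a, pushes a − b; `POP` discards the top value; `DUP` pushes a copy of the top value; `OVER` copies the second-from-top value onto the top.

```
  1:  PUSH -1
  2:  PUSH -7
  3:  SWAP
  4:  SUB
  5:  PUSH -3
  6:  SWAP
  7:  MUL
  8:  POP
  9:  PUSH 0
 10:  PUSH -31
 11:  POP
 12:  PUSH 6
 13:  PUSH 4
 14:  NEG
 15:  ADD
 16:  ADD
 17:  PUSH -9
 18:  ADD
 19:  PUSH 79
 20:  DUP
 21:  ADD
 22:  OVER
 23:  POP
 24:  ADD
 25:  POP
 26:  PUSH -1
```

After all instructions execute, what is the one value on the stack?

PUSH -1  : -1
PUSH -7  : -1 -7
SWAP     : -7 -1
SUB      : -6
PUSH -3  : -6 -3
SWAP     : -3 -6
MUL      : 18
POP      : (empty)
PUSH 0   : 0
PUSH -31 : 0 -31
POP      : 0
PUSH 6   : 0 6
PUSH 4   : 0 6 4
NEG      : 0 6 -4
ADD      : 0 2
ADD      : 2
PUSH -9  : 2 -9
ADD      : -7
PUSH 79  : -7 79
DUP      : -7 79 79
ADD      : -7 158
OVER     : -7 158 -7
POP      : -7 158
ADD      : 151
POP      : (empty)
PUSH -1  : -1

-1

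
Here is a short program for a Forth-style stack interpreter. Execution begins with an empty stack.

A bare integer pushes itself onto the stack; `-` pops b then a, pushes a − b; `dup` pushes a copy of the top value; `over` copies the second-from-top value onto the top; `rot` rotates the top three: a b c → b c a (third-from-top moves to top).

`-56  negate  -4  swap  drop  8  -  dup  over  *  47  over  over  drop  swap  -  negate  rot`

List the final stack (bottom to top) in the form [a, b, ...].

[144, -97, -12]

-56    : -56
negate : 56
-4     : 56 -4
swap   : -4 56
drop   : -4
8      : -4 8
-      : -12
dup    : -12 -12
over   : -12 -12 -12
*      : -12 144
47     : -12 144 47
over   : -12 144 47 144
over   : -12 144 47 144 47
drop   : -12 144 47 144
swap   : -12 144 144 47
-      : -12 144 97
negate : -12 144 -97
rot    : 144 -97 -12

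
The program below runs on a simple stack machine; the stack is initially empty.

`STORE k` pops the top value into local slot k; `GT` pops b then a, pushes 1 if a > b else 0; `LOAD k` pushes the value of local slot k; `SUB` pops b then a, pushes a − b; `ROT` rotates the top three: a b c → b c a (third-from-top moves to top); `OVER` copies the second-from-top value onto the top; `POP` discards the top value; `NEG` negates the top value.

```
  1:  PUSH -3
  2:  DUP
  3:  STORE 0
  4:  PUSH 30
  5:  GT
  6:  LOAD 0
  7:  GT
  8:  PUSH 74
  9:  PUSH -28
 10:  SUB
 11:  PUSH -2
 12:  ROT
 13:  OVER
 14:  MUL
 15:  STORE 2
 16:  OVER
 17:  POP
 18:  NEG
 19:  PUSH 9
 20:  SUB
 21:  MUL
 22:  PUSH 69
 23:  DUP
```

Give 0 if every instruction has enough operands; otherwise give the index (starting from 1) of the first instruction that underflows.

PUSH -3   -3
DUP       -3 -3
STORE 0   -3
PUSH 30   -3 30
GT        0
LOAD 0    0 -3
GT        1
PUSH 74   1 74
PUSH -28  1 74 -28
SUB       1 102
PUSH -2   1 102 -2
ROT       102 -2 1
OVER      102 -2 1 -2
MUL       102 -2 -2
STORE 2   102 -2
OVER      102 -2 102
POP       102 -2
NEG       102 2
PUSH 9    102 2 9
SUB       102 -7
MUL       -714
PUSH 69   -714 69
DUP       -714 69 69

0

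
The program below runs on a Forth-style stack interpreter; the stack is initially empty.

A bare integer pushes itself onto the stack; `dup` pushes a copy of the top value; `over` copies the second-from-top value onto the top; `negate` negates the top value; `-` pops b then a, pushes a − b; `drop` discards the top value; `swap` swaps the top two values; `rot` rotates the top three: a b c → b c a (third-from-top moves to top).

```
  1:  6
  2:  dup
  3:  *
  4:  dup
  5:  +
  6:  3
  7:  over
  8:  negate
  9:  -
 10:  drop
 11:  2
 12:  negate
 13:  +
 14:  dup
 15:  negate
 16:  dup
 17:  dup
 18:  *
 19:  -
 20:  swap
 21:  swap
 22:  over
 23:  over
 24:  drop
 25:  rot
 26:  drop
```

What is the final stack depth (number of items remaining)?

6      : 6
dup    : 6 6
*      : 36
dup    : 36 36
+      : 72
3      : 72 3
over   : 72 3 72
negate : 72 3 -72
-      : 72 75
drop   : 72
2      : 72 2
negate : 72 -2
+      : 70
dup    : 70 70
negate : 70 -70
dup    : 70 -70 -70
dup    : 70 -70 -70 -70
*      : 70 -70 4900
-      : 70 -4970
swap   : -4970 70
swap   : 70 -4970
over   : 70 -4970 70
over   : 70 -4970 70 -4970
drop   : 70 -4970 70
rot    : -4970 70 70
drop   : -4970 70

2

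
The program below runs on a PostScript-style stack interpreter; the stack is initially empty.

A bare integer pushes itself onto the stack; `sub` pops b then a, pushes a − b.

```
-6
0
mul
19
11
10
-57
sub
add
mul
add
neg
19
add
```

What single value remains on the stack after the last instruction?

-1463

-6  → [-6]
0   → [-6, 0]
mul → [0]
19  → [0, 19]
11  → [0, 19, 11]
10  → [0, 19, 11, 10]
-57 → [0, 19, 11, 10, -57]
sub → [0, 19, 11, 67]
add → [0, 19, 78]
mul → [0, 1482]
add → [1482]
neg → [-1482]
19  → [-1482, 19]
add → [-1463]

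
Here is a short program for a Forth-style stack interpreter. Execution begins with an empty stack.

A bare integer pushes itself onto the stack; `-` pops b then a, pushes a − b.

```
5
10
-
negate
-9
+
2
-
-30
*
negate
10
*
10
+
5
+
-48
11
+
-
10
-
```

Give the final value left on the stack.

5       5
10      5 10
-       -5
negate  5
-9      5 -9
+       -4
2       -4 2
-       -6
-30     -6 -30
*       180
negate  -180
10      -180 10
*       -1800
10      -1800 10
+       -1790
5       -1790 5
+       -1785
-48     -1785 -48
11      -1785 -48 11
+       -1785 -37
-       -1748
10      -1748 10
-       -1758

-1758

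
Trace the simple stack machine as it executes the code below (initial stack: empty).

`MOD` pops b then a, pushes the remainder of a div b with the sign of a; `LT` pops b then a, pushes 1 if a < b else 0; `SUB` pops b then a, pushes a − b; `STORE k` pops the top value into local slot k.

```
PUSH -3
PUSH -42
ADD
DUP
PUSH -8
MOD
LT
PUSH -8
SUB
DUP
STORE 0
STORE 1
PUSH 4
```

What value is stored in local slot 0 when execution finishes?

9

PUSH -3   -3
PUSH -42  -3 -42
ADD       -45
DUP       -45 -45
PUSH -8   -45 -45 -8
MOD       -45 -5
LT        1
PUSH -8   1 -8
SUB       9
DUP       9 9
STORE 0   9
STORE 1   (empty)
PUSH 4    4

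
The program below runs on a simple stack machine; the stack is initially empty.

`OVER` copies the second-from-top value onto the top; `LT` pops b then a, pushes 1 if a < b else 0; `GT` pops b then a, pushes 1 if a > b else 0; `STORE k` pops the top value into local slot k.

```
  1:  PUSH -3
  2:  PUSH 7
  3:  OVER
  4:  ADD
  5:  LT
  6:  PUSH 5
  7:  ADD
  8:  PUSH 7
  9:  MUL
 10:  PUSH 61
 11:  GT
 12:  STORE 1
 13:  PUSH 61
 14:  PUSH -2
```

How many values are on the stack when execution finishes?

PUSH -3 → -3
PUSH 7  → -3 7
OVER    → -3 7 -3
ADD     → -3 4
LT      → 1
PUSH 5  → 1 5
ADD     → 6
PUSH 7  → 6 7
MUL     → 42
PUSH 61 → 42 61
GT      → 0
STORE 1 → (empty)
PUSH 61 → 61
PUSH -2 → 61 -2

2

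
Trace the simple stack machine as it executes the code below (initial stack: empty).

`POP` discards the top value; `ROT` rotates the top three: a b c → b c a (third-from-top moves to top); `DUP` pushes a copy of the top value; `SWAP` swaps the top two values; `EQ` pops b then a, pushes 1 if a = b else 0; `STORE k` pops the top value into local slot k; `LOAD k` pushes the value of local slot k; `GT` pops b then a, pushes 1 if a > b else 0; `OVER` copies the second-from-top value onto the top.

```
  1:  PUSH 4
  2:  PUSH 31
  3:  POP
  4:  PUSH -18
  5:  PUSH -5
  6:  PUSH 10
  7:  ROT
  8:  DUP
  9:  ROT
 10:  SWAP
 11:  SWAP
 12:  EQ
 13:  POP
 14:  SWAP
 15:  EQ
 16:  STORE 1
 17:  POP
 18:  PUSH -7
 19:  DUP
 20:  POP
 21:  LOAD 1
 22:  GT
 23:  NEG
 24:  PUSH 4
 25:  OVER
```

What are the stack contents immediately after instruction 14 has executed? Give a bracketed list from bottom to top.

[4, -18, -5]

PUSH 4   : 4
PUSH 31  : 4 31
POP      : 4
PUSH -18 : 4 -18
PUSH -5  : 4 -18 -5
PUSH 10  : 4 -18 -5 10
ROT      : 4 -5 10 -18
DUP      : 4 -5 10 -18 -18
ROT      : 4 -5 -18 -18 10
SWAP     : 4 -5 -18 10 -18
SWAP     : 4 -5 -18 -18 10
EQ       : 4 -5 -18 0
POP      : 4 -5 -18
SWAP     : 4 -18 -5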